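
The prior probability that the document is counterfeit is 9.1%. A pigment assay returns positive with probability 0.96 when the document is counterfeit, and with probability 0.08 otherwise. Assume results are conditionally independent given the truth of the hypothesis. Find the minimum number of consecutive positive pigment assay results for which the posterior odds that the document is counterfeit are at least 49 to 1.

Prior odds = 0.091/0.909 = 91/909.
Likelihood ratio of a positive result = 0.96/0.08 = 12.
Target odds = 49.
Require 12ⁿ ≥ 49 ÷ (91/909) = 6363/13.
12² = 144 falls short of 6363/13 but 12³ = 1728 reaches it, so n = 3.

3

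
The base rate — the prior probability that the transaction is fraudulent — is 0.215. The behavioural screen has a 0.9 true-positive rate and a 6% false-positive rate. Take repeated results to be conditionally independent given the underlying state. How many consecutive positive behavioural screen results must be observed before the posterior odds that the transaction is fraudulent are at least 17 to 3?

2

Prior odds: 0.215 ÷ 0.785 = 43/157.
Likelihood ratio of a positive result = 0.9/0.06 = 15.
Target odds = 17/3.
Require 15ⁿ ≥ 17/3 ÷ (43/157) = 2669/129.
15¹ = 15 falls short of 2669/129 but 15² = 225 reaches it, so n = 2.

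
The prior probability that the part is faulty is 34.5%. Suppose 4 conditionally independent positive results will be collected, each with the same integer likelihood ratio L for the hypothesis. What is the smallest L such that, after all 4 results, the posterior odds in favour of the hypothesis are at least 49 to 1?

Prior odds = 0.345/0.655 = 69/131.
Target odds = 49.
Need L⁴ ≥ 49 ÷ (69/131) = 6419/69.
3⁴ = 81 < 6419/69 ≤ 256 = 4⁴, so L = 4.

4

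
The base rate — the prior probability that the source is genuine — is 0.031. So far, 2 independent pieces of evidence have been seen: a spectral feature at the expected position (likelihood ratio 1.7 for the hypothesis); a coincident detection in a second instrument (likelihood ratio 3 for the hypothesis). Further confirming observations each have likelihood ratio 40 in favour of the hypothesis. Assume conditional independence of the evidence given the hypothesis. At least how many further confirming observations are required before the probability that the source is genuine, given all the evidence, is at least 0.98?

Prior odds = 0.031/0.969 = 31/969.
Combined Bayes factor of the evidence already in hand = 1.7 × 3 = 5.1.
Odds after that evidence = (31/969) × 5.1 = 31/190.
Target odds = 0.98/0.02 = 49.
Need 40ⁿ ≥ 49 ÷ (31/190) = 9310/31.
40¹ = 40 falls short of 9310/31 but 40² = 1600 reaches it, so n = 2.

2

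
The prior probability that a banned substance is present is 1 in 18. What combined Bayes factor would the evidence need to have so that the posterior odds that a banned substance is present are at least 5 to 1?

Prior odds = (1/18)/(17/18) = 1/17.
Target odds = 5.
Required Bayes factor = 5 ÷ (1/17) = 85.

85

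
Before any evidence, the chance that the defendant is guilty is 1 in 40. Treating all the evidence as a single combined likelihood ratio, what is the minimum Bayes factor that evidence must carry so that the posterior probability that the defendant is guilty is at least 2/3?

Prior odds = 0.025/0.975 = 1/39.
Target odds = (2/3)/(1/3) = 2.
Required Bayes factor = 2 ÷ (1/39) = 78.

78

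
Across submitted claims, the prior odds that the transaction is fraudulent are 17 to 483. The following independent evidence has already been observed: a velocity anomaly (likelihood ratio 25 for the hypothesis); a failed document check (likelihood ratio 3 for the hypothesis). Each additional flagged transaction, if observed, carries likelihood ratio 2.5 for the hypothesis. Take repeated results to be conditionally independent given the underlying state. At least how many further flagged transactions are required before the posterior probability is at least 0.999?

7

Prior odds = 17/483.
Combined Bayes factor of the evidence already in hand = 25 × 3 = 75.
Odds after that evidence = (17/483) × 75 = 425/161.
Target odds = 0.999/0.001 = 999.
Need 2.5ⁿ ≥ 999 ÷ (425/161) = 160839/425.
2.5⁶ = 244.140625 falls short of 160839/425 but 2.5⁷ = 610.3515625 reaches it, so n = 7.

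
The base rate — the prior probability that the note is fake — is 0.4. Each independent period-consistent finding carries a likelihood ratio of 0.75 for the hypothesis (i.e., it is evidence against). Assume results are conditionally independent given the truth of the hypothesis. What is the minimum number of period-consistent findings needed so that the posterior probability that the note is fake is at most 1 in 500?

21

Prior odds = 0.4/0.6 = 2/3.
Likelihood ratio per period-consistent finding = 0.75.
Target odds: 0.002 ÷ 0.998 = 1/499.
Require 0.75ⁿ ≤ 1/499 ÷ (2/3) = 3/998.
0.75²⁰ ≈0.00317121 is still above 3/998 but 0.75²¹ ≈0.00237841 is at or below it, so n = 21.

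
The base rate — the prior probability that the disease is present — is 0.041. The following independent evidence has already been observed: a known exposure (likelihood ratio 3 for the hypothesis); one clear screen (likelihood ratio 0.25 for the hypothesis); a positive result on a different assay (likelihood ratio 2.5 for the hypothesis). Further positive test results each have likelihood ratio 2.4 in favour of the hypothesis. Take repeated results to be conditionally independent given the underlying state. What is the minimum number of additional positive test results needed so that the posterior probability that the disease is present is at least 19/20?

7

Prior odds = 0.041/0.959 = 41/959.
Combined Bayes factor of the evidence already in hand = 3 × 0.25 × 2.5 = 1.875.
Odds after that evidence = (41/959) × 1.875 = 615/7672.
Target odds = 0.95/0.05 = 19.
Need 2.4ⁿ ≥ 19 ÷ (615/7672) = 145768/615.
2.4⁶ = 2985984/15625 falls short of 145768/615 but 2.4⁷ = 35831808/78125 reaches it, so n = 7.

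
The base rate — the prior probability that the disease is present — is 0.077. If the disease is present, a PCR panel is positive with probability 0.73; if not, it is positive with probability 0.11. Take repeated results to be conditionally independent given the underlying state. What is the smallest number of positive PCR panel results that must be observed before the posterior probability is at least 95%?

3

Prior odds = 0.077/0.923 = 77/923.
Likelihood ratio of a positive = 0.73/0.11 = 73/11.
Target posterior odds = 0.95/0.05 = 19.
Need (77/923) × (73/11)ⁿ ≥ 19, i.e. (73/11)ⁿ ≥ 17537/77.
(73/11)² = 5329/121 falls short of 17537/77 but (73/11)³ = 389017/1331 reaches it, so n = 3.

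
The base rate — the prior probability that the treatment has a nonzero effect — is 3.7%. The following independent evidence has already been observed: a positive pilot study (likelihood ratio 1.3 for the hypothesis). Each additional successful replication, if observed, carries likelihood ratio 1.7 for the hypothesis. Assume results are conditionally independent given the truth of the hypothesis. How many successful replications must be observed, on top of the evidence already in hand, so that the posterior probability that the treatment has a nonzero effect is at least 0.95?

Prior odds = 0.037/0.963 = 37/963.
Bayes factor of the evidence already in hand = 1.3.
Odds after that evidence = (37/963) × 1.3 = 481/9630.
Target odds = 0.95/0.05 = 19.
Need 1.7ⁿ ≥ 19 ÷ (481/9630) = 182970/481.
1.7¹¹ ≈342.719 falls short of 182970/481 but 1.7¹² ≈582.622 reaches it, so n = 12.

12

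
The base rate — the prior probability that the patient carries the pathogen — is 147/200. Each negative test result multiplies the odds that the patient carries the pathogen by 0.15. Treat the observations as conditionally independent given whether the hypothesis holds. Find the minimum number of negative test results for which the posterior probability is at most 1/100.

Prior odds: 0.735 ÷ 0.265 = 147/53.
Likelihood ratio per negative test result = 0.15.
Target posterior odds = 0.01/0.99 = 1/99.
Need (147/53) × 0.15ⁿ ≤ 1/99, i.e. 0.15ⁿ ≤ 53/14553.
0.15² = 0.0225 is still above 53/14553 but 0.15³ = 0.003375 is at or below it, so n = 3.

3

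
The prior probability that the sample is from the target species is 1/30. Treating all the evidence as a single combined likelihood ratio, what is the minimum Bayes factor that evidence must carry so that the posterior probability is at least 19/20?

551

Prior odds = (1/30)/(29/30) = 1/29.
Target odds = 0.95/0.05 = 19.
Required Bayes factor = 19 ÷ (1/29) = 551.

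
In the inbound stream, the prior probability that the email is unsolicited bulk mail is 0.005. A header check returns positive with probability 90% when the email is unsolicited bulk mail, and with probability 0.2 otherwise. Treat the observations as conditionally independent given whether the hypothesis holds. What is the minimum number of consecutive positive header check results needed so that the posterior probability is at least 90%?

Prior odds = 0.005/0.995 = 1/199.
Likelihood ratio of a positive result = 0.9/0.2 = 4.5.
Target odds: 0.9 ÷ 0.1 = 9.
Require 4.5ⁿ ≥ 9 ÷ (1/199) = 1791.
4.5⁴ = 410.0625 falls short of 1791 but 4.5⁵ = 1845.28125 reaches it, so n = 5.

5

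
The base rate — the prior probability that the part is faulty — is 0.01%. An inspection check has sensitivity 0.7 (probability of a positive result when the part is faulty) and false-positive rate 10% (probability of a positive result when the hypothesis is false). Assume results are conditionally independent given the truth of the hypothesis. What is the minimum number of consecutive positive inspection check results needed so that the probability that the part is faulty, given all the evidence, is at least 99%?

Prior odds = 0.0001/0.9999 = 1/9999.
Likelihood ratio of a positive result = 0.7/0.1 = 7.
Target posterior odds = 0.99/0.01 = 99.
Need (1/9999) × 7ⁿ ≥ 99, i.e. 7ⁿ ≥ 989901.
7⁷ = 823543 falls short of 989901 but 7⁸ = 5764801 reaches it, so n = 8.

8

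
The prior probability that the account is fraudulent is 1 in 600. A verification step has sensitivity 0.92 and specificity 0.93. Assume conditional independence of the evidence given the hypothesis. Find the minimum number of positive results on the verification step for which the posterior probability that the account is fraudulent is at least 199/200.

5

Prior odds = (1/600)/(599/600) = 1/599.
False-positive rate = 1 − 0.93 = 0.07; likelihood ratio of a positive = 0.92/0.07 = 92/7.
Target odds: 0.995 ÷ 0.005 = 199.
Require (92/7)ⁿ ≥ 199 ÷ (1/599) = 119201.
(92/7)⁴ = 71639296/2401 falls short of 119201 but (92/7)⁵ ≈392147 reaches it, so n = 5.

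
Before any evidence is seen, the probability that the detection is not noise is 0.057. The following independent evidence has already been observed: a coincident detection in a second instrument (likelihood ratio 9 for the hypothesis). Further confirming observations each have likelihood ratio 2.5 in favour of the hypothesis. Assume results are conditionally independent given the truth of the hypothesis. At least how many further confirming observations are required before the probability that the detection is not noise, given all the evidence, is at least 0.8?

Prior odds = 0.057/0.943 = 57/943.
Bayes factor of the evidence already in hand = 9.
Odds after that evidence = (57/943) × 9 = 513/943.
Target odds = 0.8/0.2 = 4.
Need 2.5ⁿ ≥ 4 ÷ (513/943) = 3772/513.
2.5² = 6.25 falls short of 3772/513 but 2.5³ = 15.625 reaches it, so n = 3.

3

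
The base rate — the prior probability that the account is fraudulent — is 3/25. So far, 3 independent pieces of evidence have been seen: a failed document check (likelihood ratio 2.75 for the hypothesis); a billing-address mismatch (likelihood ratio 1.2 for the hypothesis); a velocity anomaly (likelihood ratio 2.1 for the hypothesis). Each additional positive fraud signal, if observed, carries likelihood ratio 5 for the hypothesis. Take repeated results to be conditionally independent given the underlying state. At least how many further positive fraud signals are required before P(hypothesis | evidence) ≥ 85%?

2

Prior odds = 0.12/0.88 = 3/22.
Combined Bayes factor of the evidence already in hand = 2.75 × 1.2 × 2.1 = 6.93.
Odds after that evidence = (3/22) × 6.93 = 0.945.
Target odds = 0.85/0.15 = 17/3.
Need 5ⁿ ≥ 17/3 ÷ 0.945 = 3400/567.
5¹ = 5 falls short of 3400/567 but 5² = 25 reaches it, so n = 2.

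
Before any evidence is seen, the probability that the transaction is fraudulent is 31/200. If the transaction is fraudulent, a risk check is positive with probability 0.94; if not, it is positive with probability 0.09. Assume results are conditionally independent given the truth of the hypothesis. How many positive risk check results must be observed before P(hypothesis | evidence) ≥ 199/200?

3

Prior odds = 0.155/0.845 = 31/169.
Likelihood ratio of a positive = 0.94/0.09 = 94/9.
Target odds: 0.995 ÷ 0.005 = 199.
Need (31/169) × (94/9)ⁿ ≥ 199, i.e. (94/9)ⁿ ≥ 33631/31.
(94/9)² = 8836/81 falls short of 33631/31 but (94/9)³ = 830584/729 reaches it, so n = 3.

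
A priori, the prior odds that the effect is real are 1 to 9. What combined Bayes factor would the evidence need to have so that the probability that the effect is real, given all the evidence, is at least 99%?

Prior odds = 1/9.
Target odds = 0.99/0.01 = 99.
Required Bayes factor = 99 ÷ (1/9) = 891.

891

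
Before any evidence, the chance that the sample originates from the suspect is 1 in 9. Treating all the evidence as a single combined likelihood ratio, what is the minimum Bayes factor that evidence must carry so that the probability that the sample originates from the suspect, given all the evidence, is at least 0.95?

Prior odds = (1/9)/(8/9) = 0.125.
Target odds = 0.95/0.05 = 19.
Required Bayes factor = 19 ÷ 0.125 = 152.

152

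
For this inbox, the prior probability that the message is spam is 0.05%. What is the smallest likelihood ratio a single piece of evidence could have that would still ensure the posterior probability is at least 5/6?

Prior odds = 0.0005/0.9995 = 1/1999.
Target odds = (5/6)/(1/6) = 5.
Required Bayes factor = 5 ÷ (1/1999) = 9995.

9995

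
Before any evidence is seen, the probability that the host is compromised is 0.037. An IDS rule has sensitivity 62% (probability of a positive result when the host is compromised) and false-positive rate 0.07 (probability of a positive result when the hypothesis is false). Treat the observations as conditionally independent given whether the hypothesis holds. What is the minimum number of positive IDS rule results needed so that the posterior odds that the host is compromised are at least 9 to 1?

Prior odds: 0.037 ÷ 0.963 = 37/963.
Likelihood ratio of a positive result = 0.62/0.07 = 62/7.
Target odds = 9.
Require (62/7)ⁿ ≥ 9 ÷ (37/963) = 8667/37.
(62/7)² = 3844/49 falls short of 8667/37 but (62/7)³ = 238328/343 reaches it, so n = 3.

3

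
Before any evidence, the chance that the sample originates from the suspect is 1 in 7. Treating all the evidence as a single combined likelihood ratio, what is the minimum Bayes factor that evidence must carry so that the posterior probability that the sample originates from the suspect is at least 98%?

294

Prior odds = (1/7)/(6/7) = 1/6.
Target odds = 0.98/0.02 = 49.
Required Bayes factor = 49 ÷ (1/6) = 294.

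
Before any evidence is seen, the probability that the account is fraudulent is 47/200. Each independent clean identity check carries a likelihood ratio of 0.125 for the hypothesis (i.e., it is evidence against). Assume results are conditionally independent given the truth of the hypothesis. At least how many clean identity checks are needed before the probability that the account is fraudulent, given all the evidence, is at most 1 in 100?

2

Prior odds = 0.235/0.765 = 47/153.
Likelihood ratio per clean identity check = 0.125.
Target odds: 0.01 ÷ 0.99 = 1/99.
Require 0.125ⁿ ≤ 1/99 ÷ (47/153) = 17/517.
0.125¹ = 0.125 is still above 17/517 but 0.125² = 0.015625 is at or below it, so n = 2.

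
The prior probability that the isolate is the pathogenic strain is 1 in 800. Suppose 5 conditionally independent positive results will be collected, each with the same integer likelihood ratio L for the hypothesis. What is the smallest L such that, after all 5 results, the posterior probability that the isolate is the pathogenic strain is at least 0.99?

Prior odds = 0.00125/0.99875 = 1/799.
Target odds = 0.99/0.01 = 99.
Need L⁵ ≥ 99 ÷ (1/799) = 79101.
9⁵ = 59049 < 79101 ≤ 100000 = 10⁵, so L = 10.

10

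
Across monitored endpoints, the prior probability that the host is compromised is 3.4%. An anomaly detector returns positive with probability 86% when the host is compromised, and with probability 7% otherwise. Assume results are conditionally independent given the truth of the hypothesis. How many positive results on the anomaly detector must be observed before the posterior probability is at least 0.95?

3

Prior odds = 0.034/0.966 = 17/483.
Likelihood ratio of a positive result = 0.86/0.07 = 86/7.
Target posterior odds = 0.95/0.05 = 19.
Need (17/483) × (86/7)ⁿ ≥ 19, i.e. (86/7)ⁿ ≥ 9177/17.
(86/7)² = 7396/49 falls short of 9177/17 but (86/7)³ = 636056/343 reaches it, so n = 3.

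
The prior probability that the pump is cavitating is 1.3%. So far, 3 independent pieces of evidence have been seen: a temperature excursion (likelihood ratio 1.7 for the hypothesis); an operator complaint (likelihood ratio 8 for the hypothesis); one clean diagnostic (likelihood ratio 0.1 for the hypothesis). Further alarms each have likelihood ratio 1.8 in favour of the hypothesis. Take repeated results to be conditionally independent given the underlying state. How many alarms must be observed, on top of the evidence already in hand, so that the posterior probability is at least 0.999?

19

Prior odds = 0.013/0.987 = 13/987.
Combined Bayes factor of the evidence already in hand = 1.7 × 8 × 0.1 = 1.36.
Odds after that evidence = (13/987) × 1.36 = 442/24675.
Target odds = 0.999/0.001 = 999.
Need 1.8ⁿ ≥ 999 ÷ (442/24675) = 24650325/442.
1.8¹⁸ ≈39346.4 falls short of 24650325/442 but 1.8¹⁹ ≈70823.5 reaches it, so n = 19.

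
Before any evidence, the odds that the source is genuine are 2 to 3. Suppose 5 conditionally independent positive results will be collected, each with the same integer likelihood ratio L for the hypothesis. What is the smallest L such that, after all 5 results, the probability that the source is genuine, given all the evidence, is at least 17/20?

Prior odds = 2/3.
Target odds = 0.85/0.15 = 17/3.
Need L⁵ ≥ 17/3 ÷ (2/3) = 8.5.
1⁵ = 1 < 8.5 ≤ 32 = 2⁵, so L = 2.

2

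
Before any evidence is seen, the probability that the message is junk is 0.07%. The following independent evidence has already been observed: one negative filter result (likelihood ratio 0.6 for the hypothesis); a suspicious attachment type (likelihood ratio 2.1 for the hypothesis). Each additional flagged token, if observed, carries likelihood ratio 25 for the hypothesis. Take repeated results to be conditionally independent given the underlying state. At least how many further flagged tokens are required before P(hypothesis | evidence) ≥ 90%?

3

Prior odds = 0.0007/0.9993 = 7/9993.
Combined Bayes factor of the evidence already in hand = 0.6 × 2.1 = 1.26.
Odds after that evidence = (7/9993) × 1.26 = 147/166550.
Target odds = 0.9/0.1 = 9.
Need 25ⁿ ≥ 9 ÷ (147/166550) = 499650/49.
25² = 625 falls short of 499650/49 but 25³ = 15625 reaches it, so n = 3.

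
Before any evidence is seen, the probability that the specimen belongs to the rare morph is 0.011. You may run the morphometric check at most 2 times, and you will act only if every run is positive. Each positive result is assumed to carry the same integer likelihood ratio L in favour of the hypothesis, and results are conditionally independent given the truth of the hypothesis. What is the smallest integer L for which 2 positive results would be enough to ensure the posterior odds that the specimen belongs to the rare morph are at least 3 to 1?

17

Prior odds = 0.011/0.989 = 11/989.
Target odds = 3.
Need L² ≥ 3 ÷ (11/989) = 2967/11.
16² = 256 < 2967/11 ≤ 289 = 17², so L = 17.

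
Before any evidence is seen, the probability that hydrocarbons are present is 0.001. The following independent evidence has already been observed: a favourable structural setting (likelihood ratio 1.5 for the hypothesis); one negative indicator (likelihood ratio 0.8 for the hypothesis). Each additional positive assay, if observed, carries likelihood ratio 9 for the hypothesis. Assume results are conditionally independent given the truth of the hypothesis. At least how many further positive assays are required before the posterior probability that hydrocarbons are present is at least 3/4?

Prior odds = 0.001/0.999 = 1/999.
Combined Bayes factor of the evidence already in hand = 1.5 × 0.8 = 1.2.
Odds after that evidence = (1/999) × 1.2 = 2/1665.
Target odds = 0.75/0.25 = 3.
Need 9ⁿ ≥ 3 ÷ (2/1665) = 2497.5.
9³ = 729 falls short of 2497.5 but 9⁴ = 6561 reaches it, so n = 4.

4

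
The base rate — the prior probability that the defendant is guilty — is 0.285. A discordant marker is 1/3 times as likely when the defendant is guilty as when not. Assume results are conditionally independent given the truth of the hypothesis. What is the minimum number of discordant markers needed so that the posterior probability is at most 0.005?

Prior odds: 0.285 ÷ 0.715 = 57/143.
Likelihood ratio per discordant marker = 1/3.
Target posterior odds = 0.005/0.995 = 1/199.
Require (1/3)ⁿ ≤ 1/199 ÷ (57/143) = 143/11343.
(1/3)³ = 1/27 is still above 143/11343 but (1/3)⁴ = 1/81 is at or below it, so n = 4.

4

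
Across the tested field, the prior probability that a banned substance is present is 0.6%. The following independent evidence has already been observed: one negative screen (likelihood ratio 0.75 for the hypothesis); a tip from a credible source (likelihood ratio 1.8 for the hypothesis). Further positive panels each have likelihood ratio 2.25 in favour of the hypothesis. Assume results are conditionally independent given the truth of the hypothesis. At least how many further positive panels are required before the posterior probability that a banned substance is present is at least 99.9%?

Prior odds = 0.006/0.994 = 3/497.
Combined Bayes factor of the evidence already in hand = 0.75 × 1.8 = 1.35.
Odds after that evidence = (3/497) × 1.35 = 81/9940.
Target odds = 0.999/0.001 = 999.
Need 2.25ⁿ ≥ 999 ÷ (81/9940) = 367780/3.
2.25¹⁴ ≈85222.7 falls short of 367780/3 but 2.25¹⁵ ≈191751 reaches it, so n = 15.

15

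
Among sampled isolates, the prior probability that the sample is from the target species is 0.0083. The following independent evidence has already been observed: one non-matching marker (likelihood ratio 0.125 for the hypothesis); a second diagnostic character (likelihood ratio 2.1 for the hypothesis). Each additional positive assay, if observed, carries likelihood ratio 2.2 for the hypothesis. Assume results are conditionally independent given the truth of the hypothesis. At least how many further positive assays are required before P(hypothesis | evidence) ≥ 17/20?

10

Prior odds = 0.0083/0.9917 = 83/9917.
Combined Bayes factor of the evidence already in hand = 0.125 × 2.1 = 0.2625.
Odds after that evidence = (83/9917) × 0.2625 = 1743/793360.
Target odds = 0.85/0.15 = 17/3.
Need 2.2ⁿ ≥ 17/3 ÷ (1743/793360) = 13487120/5229.
2.2⁹ ≈1207.27 falls short of 13487120/5229 but 2.2¹⁰ ≈2655.99 reaches it, so n = 10.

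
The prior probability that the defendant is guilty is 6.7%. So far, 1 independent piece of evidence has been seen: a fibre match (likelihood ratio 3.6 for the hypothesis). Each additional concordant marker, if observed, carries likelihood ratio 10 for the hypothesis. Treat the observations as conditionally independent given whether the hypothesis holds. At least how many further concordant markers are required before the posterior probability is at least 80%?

2

Prior odds = 0.067/0.933 = 67/933.
Bayes factor of the evidence already in hand = 3.6.
Odds after that evidence = (67/933) × 3.6 = 402/1555.
Target odds = 0.8/0.2 = 4.
Need 10ⁿ ≥ 4 ÷ (402/1555) = 3110/201.
10¹ = 10 falls short of 3110/201 but 10² = 100 reaches it, so n = 2.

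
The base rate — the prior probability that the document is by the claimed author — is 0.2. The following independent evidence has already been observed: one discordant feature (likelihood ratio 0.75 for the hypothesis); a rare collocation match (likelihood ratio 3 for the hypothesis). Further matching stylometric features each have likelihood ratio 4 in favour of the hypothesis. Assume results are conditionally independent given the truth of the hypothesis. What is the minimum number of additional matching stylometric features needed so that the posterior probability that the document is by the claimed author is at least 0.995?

Prior odds = 0.2/0.8 = 0.25.
Combined Bayes factor of the evidence already in hand = 0.75 × 3 = 2.25.
Odds after that evidence = 0.25 × 2.25 = 0.5625.
Target odds = 0.995/0.005 = 199.
Need 4ⁿ ≥ 199 ÷ 0.5625 = 3184/9.
4⁴ = 256 falls short of 3184/9 but 4⁵ = 1024 reaches it, so n = 5.

5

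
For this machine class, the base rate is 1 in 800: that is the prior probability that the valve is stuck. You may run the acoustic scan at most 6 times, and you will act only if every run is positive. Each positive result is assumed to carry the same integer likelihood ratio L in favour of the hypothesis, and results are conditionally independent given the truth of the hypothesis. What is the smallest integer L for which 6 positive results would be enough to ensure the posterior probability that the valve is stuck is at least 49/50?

6

Prior odds = 0.00125/0.99875 = 1/799.
Target odds = 0.98/0.02 = 49.
Need L⁶ ≥ 49 ÷ (1/799) = 39151.
5⁶ = 15625 < 39151 ≤ 46656 = 6⁶, so L = 6.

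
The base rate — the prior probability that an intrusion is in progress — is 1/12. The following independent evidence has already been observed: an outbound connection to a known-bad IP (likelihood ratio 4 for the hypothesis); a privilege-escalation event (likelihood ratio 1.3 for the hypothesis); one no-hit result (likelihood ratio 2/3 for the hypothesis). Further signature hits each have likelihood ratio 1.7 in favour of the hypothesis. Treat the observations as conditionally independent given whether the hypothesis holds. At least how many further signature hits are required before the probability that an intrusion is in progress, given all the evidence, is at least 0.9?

7

Prior odds = (1/12)/(11/12) = 1/11.
Combined Bayes factor of the evidence already in hand = 4 × 1.3 × (2/3) = 52/15.
Odds after that evidence = (1/11) × 52/15 = 52/165.
Target odds = 0.9/0.1 = 9.
Need 1.7ⁿ ≥ 9 ÷ (52/165) = 1485/52.
1.7⁶ = 24137569/1000000 falls short of 1485/52 but 1.7⁷ = 410338673/10000000 reaches it, so n = 7.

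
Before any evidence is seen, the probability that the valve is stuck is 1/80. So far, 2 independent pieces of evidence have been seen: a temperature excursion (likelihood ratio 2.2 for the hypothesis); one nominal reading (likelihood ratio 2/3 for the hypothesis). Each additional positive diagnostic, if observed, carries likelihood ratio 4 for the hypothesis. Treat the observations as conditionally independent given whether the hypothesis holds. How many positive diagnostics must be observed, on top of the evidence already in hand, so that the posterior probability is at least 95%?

Prior odds = 0.0125/0.9875 = 1/79.
Combined Bayes factor of the evidence already in hand = 2.2 × (2/3) = 22/15.
Odds after that evidence = (1/79) × 22/15 = 22/1185.
Target odds = 0.95/0.05 = 19.
Need 4ⁿ ≥ 19 ÷ (22/1185) = 22515/22.
4⁴ = 256 falls short of 22515/22 but 4⁵ = 1024 reaches it, so n = 5.

5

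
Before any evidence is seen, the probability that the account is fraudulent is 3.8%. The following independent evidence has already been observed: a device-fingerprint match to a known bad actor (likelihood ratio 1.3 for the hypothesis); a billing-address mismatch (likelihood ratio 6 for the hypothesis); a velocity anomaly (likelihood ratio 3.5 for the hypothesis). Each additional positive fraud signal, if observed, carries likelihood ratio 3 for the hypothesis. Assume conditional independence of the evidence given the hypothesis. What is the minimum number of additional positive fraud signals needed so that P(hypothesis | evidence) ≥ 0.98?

Prior odds = 0.038/0.962 = 19/481.
Combined Bayes factor of the evidence already in hand = 1.3 × 6 × 3.5 = 27.3.
Odds after that evidence = (19/481) × 27.3 = 399/370.
Target odds = 0.98/0.02 = 49.
Need 3ⁿ ≥ 49 ÷ (399/370) = 2590/57.
3³ = 27 falls short of 2590/57 but 3⁴ = 81 reaches it, so n = 4.

4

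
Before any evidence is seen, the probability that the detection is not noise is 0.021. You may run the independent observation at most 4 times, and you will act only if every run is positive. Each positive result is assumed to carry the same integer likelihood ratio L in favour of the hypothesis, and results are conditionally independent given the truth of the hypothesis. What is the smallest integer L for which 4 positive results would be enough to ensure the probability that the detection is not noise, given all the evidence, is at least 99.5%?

Prior odds = 0.021/0.979 = 21/979.
Target odds = 0.995/0.005 = 199.
Need L⁴ ≥ 199 ÷ (21/979) = 194821/21.
9⁴ = 6561 < 194821/21 ≤ 10000 = 10⁴, so L = 10.

10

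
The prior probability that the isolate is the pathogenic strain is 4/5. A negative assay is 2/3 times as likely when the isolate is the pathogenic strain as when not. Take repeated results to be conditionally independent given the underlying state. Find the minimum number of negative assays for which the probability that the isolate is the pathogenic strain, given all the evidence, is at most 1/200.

17

Prior odds: 0.8 ÷ 0.2 = 4.
Likelihood ratio per negative assay = 2/3.
Target odds: 0.005 ÷ 0.995 = 1/199.
Require (2/3)ⁿ ≤ 1/199 ÷ 4 = 1/796.
(2/3)¹⁶ = 65536/43046721 is still above 1/796 but (2/3)¹⁷ = 131072/129140163 is at or below it, so n = 17.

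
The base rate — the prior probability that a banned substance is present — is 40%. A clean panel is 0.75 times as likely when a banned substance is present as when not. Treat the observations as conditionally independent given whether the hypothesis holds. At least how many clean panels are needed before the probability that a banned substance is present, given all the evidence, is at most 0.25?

Prior odds = 0.4/0.6 = 2/3.
Likelihood ratio per clean panel = 0.75.
Target odds: 0.25 ÷ 0.75 = 1/3.
Need (2/3) × 0.75ⁿ ≤ 1/3, i.e. 0.75ⁿ ≤ 0.5.
0.75² = 0.5625 is still above 0.5 but 0.75³ = 0.421875 is at or below it, so n = 3.

3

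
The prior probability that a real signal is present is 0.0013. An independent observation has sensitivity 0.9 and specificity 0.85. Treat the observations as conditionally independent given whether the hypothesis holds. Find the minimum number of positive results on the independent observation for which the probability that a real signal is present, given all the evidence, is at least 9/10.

Prior odds: 0.0013 ÷ 0.9987 = 13/9987.
False-positive rate = 1 − 0.85 = 0.15; likelihood ratio of a positive = 0.9/0.15 = 6.
Target odds: 0.9 ÷ 0.1 = 9.
Require 6ⁿ ≥ 9 ÷ (13/9987) = 89883/13.
6⁴ = 1296 falls short of 89883/13 but 6⁵ = 7776 reaches it, so n = 5.

5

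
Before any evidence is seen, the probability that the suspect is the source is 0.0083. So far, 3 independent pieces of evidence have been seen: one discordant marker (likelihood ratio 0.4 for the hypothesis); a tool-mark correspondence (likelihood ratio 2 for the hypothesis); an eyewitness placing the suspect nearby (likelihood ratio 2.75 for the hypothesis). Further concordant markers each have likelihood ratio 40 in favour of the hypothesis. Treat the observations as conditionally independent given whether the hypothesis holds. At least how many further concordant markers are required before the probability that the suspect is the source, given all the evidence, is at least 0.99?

Prior odds = 0.0083/0.9917 = 83/9917.
Combined Bayes factor of the evidence already in hand = 0.4 × 2 × 2.75 = 2.2.
Odds after that evidence = (83/9917) × 2.2 = 913/49585.
Target odds = 0.99/0.01 = 99.
Need 40ⁿ ≥ 99 ÷ (913/49585) = 446265/83.
40² = 1600 falls short of 446265/83 but 40³ = 64000 reaches it, so n = 3.

3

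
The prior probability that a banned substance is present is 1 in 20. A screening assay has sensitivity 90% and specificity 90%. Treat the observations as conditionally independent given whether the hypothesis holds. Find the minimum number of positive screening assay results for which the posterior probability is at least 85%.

3

Prior odds = 0.05/0.95 = 1/19.
False-positive rate = 1 − 0.9 = 0.1; likelihood ratio of a positive = 0.9/0.1 = 9.
Target odds: 0.85 ÷ 0.15 = 17/3.
Require 9ⁿ ≥ 17/3 ÷ (1/19) = 323/3.
9² = 81 falls short of 323/3 but 9³ = 729 reaches it, so n = 3.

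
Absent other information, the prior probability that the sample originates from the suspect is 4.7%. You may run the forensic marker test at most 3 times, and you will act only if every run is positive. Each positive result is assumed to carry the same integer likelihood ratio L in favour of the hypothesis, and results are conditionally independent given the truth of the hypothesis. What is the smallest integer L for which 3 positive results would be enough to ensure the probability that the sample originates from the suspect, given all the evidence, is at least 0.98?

10

Prior odds = 0.047/0.953 = 47/953.
Target odds = 0.98/0.02 = 49.
Need L³ ≥ 49 ÷ (47/953) = 46697/47.
9³ = 729 < 46697/47 ≤ 1000 = 10³, so L = 10.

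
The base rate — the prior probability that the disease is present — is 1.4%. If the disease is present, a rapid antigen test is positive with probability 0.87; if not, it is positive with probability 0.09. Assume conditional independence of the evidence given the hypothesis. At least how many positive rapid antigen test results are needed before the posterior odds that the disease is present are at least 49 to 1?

4

Prior odds = 0.014/0.986 = 7/493.
Likelihood ratio of a positive = 0.87/0.09 = 29/3.
Target odds = 49.
Need (7/493) × (29/3)ⁿ ≥ 49, i.e. (29/3)ⁿ ≥ 3451.
(29/3)³ = 24389/27 falls short of 3451 but (29/3)⁴ = 707281/81 reaches it, so n = 4.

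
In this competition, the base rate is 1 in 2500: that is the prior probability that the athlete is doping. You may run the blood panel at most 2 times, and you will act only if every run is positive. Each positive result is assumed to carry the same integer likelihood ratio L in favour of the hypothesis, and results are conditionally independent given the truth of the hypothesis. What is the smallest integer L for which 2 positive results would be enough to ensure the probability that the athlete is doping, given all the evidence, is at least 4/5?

100

Prior odds = 0.0004/0.9996 = 1/2499.
Target odds = 0.8/0.2 = 4.
Need L² ≥ 4 ÷ (1/2499) = 9996.
99² = 9801 < 9996 ≤ 10000 = 100², so L = 100.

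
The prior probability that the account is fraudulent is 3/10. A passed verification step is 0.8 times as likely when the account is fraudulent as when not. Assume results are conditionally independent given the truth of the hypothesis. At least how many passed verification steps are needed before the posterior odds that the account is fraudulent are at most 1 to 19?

10

Prior odds = 0.3/0.7 = 3/7.
Likelihood ratio per passed verification step = 0.8.
Target odds = 1/19.
Require 0.8ⁿ ≤ 1/19 ÷ (3/7) = 7/57.
0.8⁹ = 262144/1953125 is still above 7/57 but 0.8¹⁰ = 1048576/9765625 is at or below it, so n = 10.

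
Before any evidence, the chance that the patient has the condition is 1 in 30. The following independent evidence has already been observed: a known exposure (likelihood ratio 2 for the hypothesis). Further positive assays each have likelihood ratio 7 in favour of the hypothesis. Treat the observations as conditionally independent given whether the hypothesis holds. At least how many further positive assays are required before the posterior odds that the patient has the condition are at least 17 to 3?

3

Prior odds = (1/30)/(29/30) = 1/29.
Bayes factor of the evidence already in hand = 2.
Odds after that evidence = (1/29) × 2 = 2/29.
Target odds = 17/3.
Need 7ⁿ ≥ 17/3 ÷ (2/29) = 493/6.
7² = 49 falls short of 493/6 but 7³ = 343 reaches it, so n = 3.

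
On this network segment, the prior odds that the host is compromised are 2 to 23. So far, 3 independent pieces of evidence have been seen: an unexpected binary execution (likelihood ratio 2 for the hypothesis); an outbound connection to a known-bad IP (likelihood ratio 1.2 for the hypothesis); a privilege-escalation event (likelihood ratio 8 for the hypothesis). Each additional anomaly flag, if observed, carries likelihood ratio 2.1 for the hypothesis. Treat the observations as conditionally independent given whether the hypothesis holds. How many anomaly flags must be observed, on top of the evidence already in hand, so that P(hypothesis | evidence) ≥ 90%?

Prior odds = 2/23.
Combined Bayes factor of the evidence already in hand = 2 × 1.2 × 8 = 19.2.
Odds after that evidence = (2/23) × 19.2 = 192/115.
Target odds = 0.9/0.1 = 9.
Need 2.1ⁿ ≥ 9 ÷ (192/115) = 5.390625.
2.1² = 4.41 falls short of 5.390625 but 2.1³ = 9.261 reaches it, so n = 3.

3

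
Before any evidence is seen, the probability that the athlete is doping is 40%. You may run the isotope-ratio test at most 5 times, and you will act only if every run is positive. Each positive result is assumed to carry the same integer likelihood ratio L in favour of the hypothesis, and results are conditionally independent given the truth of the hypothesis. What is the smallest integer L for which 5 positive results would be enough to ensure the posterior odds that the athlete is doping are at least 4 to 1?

2

Prior odds = 0.4/0.6 = 2/3.
Target odds = 4.
Need L⁵ ≥ 4 ÷ (2/3) = 6.
1⁵ = 1 < 6 ≤ 32 = 2⁵, so L = 2.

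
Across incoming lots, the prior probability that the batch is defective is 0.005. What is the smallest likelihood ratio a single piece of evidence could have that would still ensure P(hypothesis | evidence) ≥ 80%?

Prior odds = 0.005/0.995 = 1/199.
Target odds = 0.8/0.2 = 4.
Required Bayes factor = 4 ÷ (1/199) = 796.

796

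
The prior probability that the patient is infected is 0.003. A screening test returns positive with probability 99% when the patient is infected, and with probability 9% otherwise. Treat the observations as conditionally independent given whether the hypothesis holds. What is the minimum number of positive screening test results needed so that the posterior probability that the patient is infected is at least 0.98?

5

Prior odds = 0.003/0.997 = 3/997.
Likelihood ratio of a positive result = 0.99/0.09 = 11.
Target odds: 0.98 ÷ 0.02 = 49.
Require 11ⁿ ≥ 49 ÷ (3/997) = 48853/3.
11⁴ = 14641 falls short of 48853/3 but 11⁵ = 161051 reaches it, so n = 5.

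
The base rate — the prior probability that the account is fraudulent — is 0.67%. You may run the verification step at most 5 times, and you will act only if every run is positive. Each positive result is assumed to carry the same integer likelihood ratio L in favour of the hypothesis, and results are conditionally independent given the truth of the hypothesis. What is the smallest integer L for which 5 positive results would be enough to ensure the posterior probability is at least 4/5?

4

Prior odds = 0.0067/0.9933 = 67/9933.
Target odds = 0.8/0.2 = 4.
Need L⁵ ≥ 4 ÷ (67/9933) = 39732/67.
3⁵ = 243 < 39732/67 ≤ 1024 = 4⁵, so L = 4.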